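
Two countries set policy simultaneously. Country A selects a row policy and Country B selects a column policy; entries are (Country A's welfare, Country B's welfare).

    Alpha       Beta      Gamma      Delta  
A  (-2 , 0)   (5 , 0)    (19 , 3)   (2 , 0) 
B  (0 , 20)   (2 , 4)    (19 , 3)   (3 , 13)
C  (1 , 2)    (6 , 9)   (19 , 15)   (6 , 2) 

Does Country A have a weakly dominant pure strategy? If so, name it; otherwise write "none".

C

C vs A: Alpha: 1>-2, Beta: 6>5, Gamma: 19=19, Delta: 6>2.
C vs B: Alpha: 1>0, Beta: 6>2, Gamma: 19=19, Delta: 6>3.
C is at least as good as every other strategy against every opponent action, so it is weakly dominant.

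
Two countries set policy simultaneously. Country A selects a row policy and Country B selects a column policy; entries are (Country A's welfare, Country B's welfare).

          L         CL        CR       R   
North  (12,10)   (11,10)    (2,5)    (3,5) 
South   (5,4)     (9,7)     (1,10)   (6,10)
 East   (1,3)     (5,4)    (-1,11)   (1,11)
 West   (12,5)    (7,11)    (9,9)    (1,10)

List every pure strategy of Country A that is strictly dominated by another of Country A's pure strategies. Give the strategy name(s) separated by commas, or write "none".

East

Nothing dominates North: South at L (12>5); East at L (12>1); West at L (12=12).
South: no other strategy beats it everywhere (North at R (6>3); East at L (5>1); West at CL (9>7)).
East is strictly dominated by North (L: 12>1, CL: 11>5, CR: 2>-1, R: 3>1).
West: no other strategy beats it everywhere (North at L (12=12); South at L (12>5); East at L (12>1)).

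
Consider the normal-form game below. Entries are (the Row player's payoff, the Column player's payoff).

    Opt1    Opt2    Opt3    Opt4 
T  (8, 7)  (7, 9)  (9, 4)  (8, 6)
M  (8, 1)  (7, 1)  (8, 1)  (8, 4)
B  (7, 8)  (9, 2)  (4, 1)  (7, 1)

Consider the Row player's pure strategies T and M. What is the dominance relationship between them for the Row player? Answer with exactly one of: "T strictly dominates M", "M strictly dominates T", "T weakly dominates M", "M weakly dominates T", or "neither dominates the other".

T weakly dominates M

T's payoffs vs M's, by the Column player's action — Opt1: 8=8, Opt2: 7=7, Opt3: 9>8, Opt4: 8=8.
T is at least as good everywhere and strictly better somewhere (tied only at Opt1, Opt2, Opt4), so T weakly but not strictly dominates M.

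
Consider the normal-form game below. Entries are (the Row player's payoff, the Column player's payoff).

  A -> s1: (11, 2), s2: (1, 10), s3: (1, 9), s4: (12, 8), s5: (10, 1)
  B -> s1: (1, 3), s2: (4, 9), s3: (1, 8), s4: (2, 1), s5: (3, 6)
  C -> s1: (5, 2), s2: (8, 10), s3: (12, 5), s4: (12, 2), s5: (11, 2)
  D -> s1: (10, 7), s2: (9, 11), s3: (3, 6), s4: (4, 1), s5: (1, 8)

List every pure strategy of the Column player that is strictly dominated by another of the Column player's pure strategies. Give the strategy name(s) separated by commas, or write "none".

s1 is strictly dominated by s2 (A: 10>2, B: 9>3, C: 10>2, D: 11>7).
s2: no other strategy beats it everywhere (s1 at A (10>2); s3 at A (10>9); s4 at A (10>8); s5 at A (10>1)).
s3 is strictly dominated by s2 (A: 10>9, B: 9>8, C: 10>5, D: 11>6).
s2 strictly dominates s4 — A: 10>8, B: 9>1, C: 10>2, D: 11>1.
s2 strictly dominates s5 — A: 10>1, B: 9>6, C: 10>2, D: 11>8.

s1, s3, s4, s5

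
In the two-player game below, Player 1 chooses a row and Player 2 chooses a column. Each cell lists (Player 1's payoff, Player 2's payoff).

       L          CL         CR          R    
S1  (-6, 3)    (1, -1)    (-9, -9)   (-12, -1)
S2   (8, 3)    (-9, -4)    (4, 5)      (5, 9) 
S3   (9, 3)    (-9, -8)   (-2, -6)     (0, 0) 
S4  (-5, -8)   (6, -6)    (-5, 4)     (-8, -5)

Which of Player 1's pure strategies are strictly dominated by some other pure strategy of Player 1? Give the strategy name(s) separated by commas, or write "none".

S1

S1: dominated, since S4 does at least as well everywhere (L: -5>-6, CL: 6>1, CR: -5>-9, R: -8>-12).
S2: no other strategy beats it everywhere (S1 at L (8>-6); S3 at CL (-9=-9); S4 at L (8>-5)).
Nothing dominates S3: S1 at L (9>-6); S2 at L (9>8); S4 at L (9>-5).
S4: no other strategy beats it everywhere (S1 at L (-5>-6); S2 at CL (6>-9); S3 at CL (6>-9)).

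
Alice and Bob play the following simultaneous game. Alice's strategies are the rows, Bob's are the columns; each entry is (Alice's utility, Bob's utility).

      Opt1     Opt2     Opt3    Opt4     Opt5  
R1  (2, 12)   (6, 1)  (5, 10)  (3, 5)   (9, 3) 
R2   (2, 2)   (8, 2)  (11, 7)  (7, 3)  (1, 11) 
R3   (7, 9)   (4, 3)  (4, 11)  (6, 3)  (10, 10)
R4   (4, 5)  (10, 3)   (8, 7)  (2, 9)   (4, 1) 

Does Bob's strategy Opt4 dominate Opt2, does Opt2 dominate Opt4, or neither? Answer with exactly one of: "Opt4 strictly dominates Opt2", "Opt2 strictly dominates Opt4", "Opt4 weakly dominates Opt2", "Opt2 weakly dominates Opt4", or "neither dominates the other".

Opt4 weakly dominates Opt2

Compare Opt4 to Opt2 across each choice by Alice: R1: 5>1, R2: 3>2, R3: 3=3, R4: 9>3.
Opt4 is at least as good everywhere and strictly better somewhere (tied only at R3), so Opt4 weakly but not strictly dominates Opt2.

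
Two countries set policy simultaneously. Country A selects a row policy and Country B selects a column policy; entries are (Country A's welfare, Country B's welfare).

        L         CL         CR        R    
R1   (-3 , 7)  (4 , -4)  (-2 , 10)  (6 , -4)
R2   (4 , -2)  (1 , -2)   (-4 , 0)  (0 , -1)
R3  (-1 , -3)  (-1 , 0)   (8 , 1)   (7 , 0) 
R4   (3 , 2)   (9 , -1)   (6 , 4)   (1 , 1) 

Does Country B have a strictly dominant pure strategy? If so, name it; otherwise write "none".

CR

CR vs L: R1: 10>7, R2: 0>-2, R3: 1>-3, R4: 4>2.
CR vs CL: R1: 10>-4, R2: 0>-2, R3: 1>0, R4: 4>-1.
CR vs R: R1: 10>-4, R2: 0>-1, R3: 1>0, R4: 4>1.
CR strictly beats every other strategy against every opponent action, so it is strictly dominant.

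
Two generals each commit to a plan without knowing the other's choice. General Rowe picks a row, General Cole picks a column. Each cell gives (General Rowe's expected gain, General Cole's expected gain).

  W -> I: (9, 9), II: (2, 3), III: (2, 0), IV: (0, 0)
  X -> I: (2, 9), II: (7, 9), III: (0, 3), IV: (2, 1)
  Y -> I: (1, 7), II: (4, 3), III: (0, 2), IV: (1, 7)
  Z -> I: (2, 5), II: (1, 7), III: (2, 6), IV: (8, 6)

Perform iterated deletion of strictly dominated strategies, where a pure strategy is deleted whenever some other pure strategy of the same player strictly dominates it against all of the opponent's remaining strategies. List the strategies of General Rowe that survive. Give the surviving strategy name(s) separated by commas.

W, X

General Cole's strategy III is strictly dominated by II (W: 3>0, X: 9>3, Y: 3>2, Z: 7>6) and is removed.
General Rowe's strategy Y is strictly dominated by X (I: 2>1, II: 7>4, IV: 2>1) and is removed.
Column IV is eliminated: II beats it against every remaining row (W: 3>0, X: 9>1, Z: 7>6).
For General Rowe, W strictly dominates Z on the remaining columns (I: 9>2, II: 2>1); eliminate Z.
Among the remaining strategies, none is strictly dominated by another pure strategy of the same player, so the elimination stops.
Surviving strategies — General Rowe: {W, X}; General Cole: {I, II}.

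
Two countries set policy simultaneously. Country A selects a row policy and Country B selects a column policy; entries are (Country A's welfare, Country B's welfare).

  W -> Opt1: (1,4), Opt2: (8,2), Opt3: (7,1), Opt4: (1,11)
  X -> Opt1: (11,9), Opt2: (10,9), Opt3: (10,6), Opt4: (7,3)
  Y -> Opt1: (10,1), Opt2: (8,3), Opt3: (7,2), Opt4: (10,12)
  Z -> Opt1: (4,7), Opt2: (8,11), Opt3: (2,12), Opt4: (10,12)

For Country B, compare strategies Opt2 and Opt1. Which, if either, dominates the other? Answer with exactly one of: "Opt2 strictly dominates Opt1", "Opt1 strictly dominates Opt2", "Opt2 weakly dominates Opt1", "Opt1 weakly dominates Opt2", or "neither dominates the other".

Compare Opt2 to Opt1 across each opponent action: W: 2<4, X: 9=9, Y: 3>1, Z: 11>7.
Opt2 does better at Y, Z but worse at W; neither strategy dominates the other.

neither dominates the other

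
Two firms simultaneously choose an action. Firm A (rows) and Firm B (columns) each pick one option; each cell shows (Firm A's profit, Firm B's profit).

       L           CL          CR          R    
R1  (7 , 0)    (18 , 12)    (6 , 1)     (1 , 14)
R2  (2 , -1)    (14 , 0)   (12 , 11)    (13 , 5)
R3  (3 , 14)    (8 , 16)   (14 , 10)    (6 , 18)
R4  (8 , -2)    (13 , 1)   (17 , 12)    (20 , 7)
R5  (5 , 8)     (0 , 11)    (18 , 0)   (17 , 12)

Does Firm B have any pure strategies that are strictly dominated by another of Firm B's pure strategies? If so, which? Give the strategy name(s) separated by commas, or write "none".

L, CL

L: dominated, since CL does at least as well everywhere (R1: 12>0, R2: 0>-1, R3: 16>14, R4: 1>-2, R5: 11>8).
CL: dominated, since R does at least as well everywhere (R1: 14>12, R2: 5>0, R3: 18>16, R4: 7>1, R5: 12>11).
CR is not dominated — it holds its own against L at R1 (1>0); CL at R2 (11>0); R at R2 (11>5).
R: no other strategy beats it everywhere (L at R1 (14>0); CL at R1 (14>12); CR at R1 (14>1)).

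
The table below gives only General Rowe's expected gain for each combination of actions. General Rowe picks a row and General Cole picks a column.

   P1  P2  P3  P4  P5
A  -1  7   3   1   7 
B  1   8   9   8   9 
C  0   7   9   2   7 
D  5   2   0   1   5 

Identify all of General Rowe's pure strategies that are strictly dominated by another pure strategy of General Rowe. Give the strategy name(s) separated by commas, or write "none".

A is strictly dominated by B (P1: 1>-1, P2: 8>7, P3: 9>3, P4: 8>1, P5: 9>7).
Nothing dominates B: A at P1 (1>-1); C at P1 (1>0); D at P2 (8>2).
Nothing dominates C: A at P1 (0>-1); B at P3 (9=9); D at P2 (7>2).
D is not dominated — it holds its own against A at P1 (5>-1); B at P1 (5>1); C at P1 (5>0).

A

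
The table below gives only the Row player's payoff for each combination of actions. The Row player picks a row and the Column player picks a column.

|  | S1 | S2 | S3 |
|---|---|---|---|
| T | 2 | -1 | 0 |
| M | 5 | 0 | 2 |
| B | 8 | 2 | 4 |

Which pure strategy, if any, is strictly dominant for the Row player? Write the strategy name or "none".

B vs T: S1: 8>2, S2: 2>-1, S3: 4>0.
B vs M: S1: 8>5, S2: 2>0, S3: 4>2.
B strictly beats every other strategy against every opponent action, so it is strictly dominant.

B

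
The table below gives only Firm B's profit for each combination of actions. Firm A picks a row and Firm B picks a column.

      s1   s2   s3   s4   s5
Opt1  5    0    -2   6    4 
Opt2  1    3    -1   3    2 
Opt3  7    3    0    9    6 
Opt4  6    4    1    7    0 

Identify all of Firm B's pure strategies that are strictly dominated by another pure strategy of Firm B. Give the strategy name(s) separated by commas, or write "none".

s1, s3, s5

s1: dominated, since s4 does at least as well everywhere (Opt1: 6>5, Opt2: 3>1, Opt3: 9>7, Opt4: 7>6).
Nothing dominates s2: s1 at Opt2 (3>1); s3 at Opt1 (0>-2); s4 at Opt2 (3=3); s5 at Opt2 (3>2).
s3: dominated, since s1 does at least as well everywhere (Opt1: 5>-2, Opt2: 1>-1, Opt3: 7>0, Opt4: 6>1).
s4: no other strategy beats it everywhere (s1 at Opt1 (6>5); s2 at Opt1 (6>0); s3 at Opt1 (6>-2); s5 at Opt1 (6>4)).
s5 is strictly dominated by s4 (Opt1: 6>4, Opt2: 3>2, Opt3: 9>6, Opt4: 7>0).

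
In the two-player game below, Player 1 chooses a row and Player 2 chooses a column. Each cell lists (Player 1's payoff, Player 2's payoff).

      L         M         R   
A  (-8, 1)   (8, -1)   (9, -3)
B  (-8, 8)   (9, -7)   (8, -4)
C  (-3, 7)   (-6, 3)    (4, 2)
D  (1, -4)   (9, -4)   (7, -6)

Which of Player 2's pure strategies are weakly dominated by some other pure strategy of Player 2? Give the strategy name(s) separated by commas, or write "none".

M, R

L is not dominated — it holds its own against M at A (1>-1); R at A (1>-3).
M: dominated, since L does at least as well everywhere (A: 1>-1, B: 8>-7, C: 7>3, D: -4=-4).
R: dominated, since L does at least as well everywhere (A: 1>-3, B: 8>-4, C: 7>2, D: -4>-6).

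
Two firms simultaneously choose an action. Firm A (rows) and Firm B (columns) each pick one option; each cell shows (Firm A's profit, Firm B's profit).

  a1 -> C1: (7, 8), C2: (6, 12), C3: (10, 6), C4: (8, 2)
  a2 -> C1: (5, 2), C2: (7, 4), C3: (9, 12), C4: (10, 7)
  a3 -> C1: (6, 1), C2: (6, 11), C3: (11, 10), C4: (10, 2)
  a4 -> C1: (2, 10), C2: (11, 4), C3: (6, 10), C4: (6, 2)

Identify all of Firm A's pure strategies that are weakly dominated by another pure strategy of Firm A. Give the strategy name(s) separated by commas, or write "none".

Nothing dominates a1: a2 at C1 (7>5); a3 at C1 (7>6); a4 at C1 (7>2).
a2 is not dominated — it holds its own against a1 at C2 (7>6); a3 at C2 (7>6); a4 at C1 (5>2).
a3 is not dominated — it holds its own against a1 at C3 (11>10); a2 at C1 (6>5); a4 at C1 (6>2).
a4: no other strategy beats it everywhere (a1 at C2 (11>6); a2 at C2 (11>7); a3 at C2 (11>6)).

none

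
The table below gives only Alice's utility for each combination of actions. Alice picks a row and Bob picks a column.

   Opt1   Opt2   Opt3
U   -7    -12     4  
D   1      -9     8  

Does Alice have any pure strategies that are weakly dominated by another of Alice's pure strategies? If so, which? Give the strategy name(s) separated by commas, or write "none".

U is weakly dominated by D (Opt1: 1>-7, Opt2: -9>-12, Opt3: 8>4).
D is not dominated — it holds its own against U at Opt1 (1>-7).

U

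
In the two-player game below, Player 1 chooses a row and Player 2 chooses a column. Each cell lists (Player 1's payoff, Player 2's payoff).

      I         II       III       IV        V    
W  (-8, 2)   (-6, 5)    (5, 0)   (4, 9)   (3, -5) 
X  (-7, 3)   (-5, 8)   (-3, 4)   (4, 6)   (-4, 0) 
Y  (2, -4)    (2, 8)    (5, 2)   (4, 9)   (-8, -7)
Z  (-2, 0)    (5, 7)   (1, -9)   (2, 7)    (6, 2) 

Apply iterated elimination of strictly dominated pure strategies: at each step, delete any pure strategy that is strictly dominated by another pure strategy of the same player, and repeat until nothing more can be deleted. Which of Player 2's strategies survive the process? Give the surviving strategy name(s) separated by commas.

Player 2's strategy I is strictly dominated by II (W: 5>2, X: 8>3, Y: 8>-4, Z: 7>0) and is removed.
Column III is eliminated: II beats it against every remaining row (W: 5>0, X: 8>4, Y: 8>2, Z: 7>-9).
Player 2's strategy V is strictly dominated by II (W: 5>-5, X: 8>0, Y: 8>-7, Z: 7>2) and is removed.
Among the remaining strategies, none is strictly dominated by another pure strategy of the same player, so the elimination stops.
Surviving strategies — Player 1: {W, X, Y, Z}; Player 2: {II, IV}.

II, IV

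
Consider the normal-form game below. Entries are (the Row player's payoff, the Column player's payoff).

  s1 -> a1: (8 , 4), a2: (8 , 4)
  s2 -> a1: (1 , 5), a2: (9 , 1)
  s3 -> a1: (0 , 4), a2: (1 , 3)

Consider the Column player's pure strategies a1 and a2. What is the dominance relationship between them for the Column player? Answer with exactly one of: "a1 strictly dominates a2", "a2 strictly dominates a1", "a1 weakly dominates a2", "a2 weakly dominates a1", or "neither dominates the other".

Compare a1 to a2 across every action of the Row player: s1: 4=4, s2: 5>1, s3: 4>3.
a1 is at least as good everywhere and strictly better somewhere (tied only at s1), so a1 weakly but not strictly dominates a2.

a1 weakly dominates a2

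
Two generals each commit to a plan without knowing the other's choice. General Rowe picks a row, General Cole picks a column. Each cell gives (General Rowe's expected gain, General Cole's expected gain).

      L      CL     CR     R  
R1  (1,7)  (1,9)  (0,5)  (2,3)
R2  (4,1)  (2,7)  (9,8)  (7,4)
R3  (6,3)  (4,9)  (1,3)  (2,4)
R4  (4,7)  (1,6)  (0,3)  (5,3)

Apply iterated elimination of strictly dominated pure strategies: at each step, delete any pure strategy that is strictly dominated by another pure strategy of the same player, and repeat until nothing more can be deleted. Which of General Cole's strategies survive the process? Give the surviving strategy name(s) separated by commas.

CL, CR

General Rowe's strategy R1 is strictly dominated by R2 (L: 4>1, CL: 2>1, CR: 9>0, R: 7>2) and is removed.
General Cole's strategy R is strictly dominated by CL (R2: 7>4, R3: 9>4, R4: 6>3) and is removed.
General Rowe's strategy R4 is strictly dominated by R3 (L: 6>4, CL: 4>1, CR: 1>0) and is removed.
For General Cole, CL strictly dominates L on the remaining rows (R2: 7>1, R3: 9>3); eliminate L.
Among the remaining strategies, none is strictly dominated by another pure strategy of the same player, so the elimination stops.
Surviving strategies — General Rowe: {R2, R3}; General Cole: {CL, CR}.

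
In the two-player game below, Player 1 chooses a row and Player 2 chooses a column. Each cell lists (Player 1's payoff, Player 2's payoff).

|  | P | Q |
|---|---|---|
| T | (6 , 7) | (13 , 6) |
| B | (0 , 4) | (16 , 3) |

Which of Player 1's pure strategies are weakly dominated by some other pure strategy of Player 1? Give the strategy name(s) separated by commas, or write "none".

T: no other strategy beats it everywhere (B at P (6>0)).
Nothing dominates B: T at Q (16>13).

none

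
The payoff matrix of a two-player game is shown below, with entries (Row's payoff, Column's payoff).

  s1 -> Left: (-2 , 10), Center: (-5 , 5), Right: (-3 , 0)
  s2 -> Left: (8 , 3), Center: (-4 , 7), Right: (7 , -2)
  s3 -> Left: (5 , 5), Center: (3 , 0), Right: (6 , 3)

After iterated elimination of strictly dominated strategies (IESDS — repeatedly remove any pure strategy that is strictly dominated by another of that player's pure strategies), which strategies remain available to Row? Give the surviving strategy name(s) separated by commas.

For Row, s2 strictly dominates s1 on the remaining columns (Left: 8>-2, Center: -4>-5, Right: 7>-3); eliminate s1.
For Column, Left strictly dominates Right on the remaining rows (s2: 3>-2, s3: 5>3); eliminate Right.
Among the remaining strategies, none is strictly dominated by another pure strategy of the same player, so the elimination stops.
Surviving strategies — Row: {s2, s3}; Column: {Left, Center}.

s2, s3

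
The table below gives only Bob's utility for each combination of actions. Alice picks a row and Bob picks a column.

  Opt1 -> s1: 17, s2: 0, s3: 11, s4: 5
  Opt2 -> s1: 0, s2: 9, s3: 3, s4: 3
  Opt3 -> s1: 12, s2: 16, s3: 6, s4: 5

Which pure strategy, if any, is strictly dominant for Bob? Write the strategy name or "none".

none

s1 fails to dominate s2 at Opt2 (0<9).
s2 fails to dominate s1 at Opt1 (0<17).
s3 fails to dominate s1 at Opt1 (11<17).
s4 fails to dominate s1 at Opt1 (5<17).
No single strategy dominates all the others.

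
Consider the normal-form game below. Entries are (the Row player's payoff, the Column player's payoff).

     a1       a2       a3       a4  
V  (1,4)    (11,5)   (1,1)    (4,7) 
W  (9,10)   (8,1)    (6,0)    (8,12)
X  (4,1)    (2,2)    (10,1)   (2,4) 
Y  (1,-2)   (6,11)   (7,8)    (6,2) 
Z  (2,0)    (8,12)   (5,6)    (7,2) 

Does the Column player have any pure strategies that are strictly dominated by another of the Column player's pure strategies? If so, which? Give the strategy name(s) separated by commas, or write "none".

a1, a3

a1 is strictly dominated by a4 (V: 7>4, W: 12>10, X: 4>1, Y: 2>-2, Z: 2>0).
a2: no other strategy beats it everywhere (a1 at V (5>4); a3 at V (5>1); a4 at Y (11>2)).
a3 is strictly dominated by a2 (V: 5>1, W: 1>0, X: 2>1, Y: 11>8, Z: 12>6).
Nothing dominates a4: a1 at V (7>4); a2 at V (7>5); a3 at V (7>1).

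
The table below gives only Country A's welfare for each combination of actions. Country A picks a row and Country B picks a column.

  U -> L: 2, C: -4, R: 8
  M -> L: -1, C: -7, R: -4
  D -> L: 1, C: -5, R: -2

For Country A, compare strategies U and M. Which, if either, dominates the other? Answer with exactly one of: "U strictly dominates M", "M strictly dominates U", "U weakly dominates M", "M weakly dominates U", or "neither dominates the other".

U's payoffs vs M's, by Country B's action — L: 2>-1, C: -4>-7, R: 8>-4.
Every comparison favours U, so U strictly dominates M.

U strictly dominates M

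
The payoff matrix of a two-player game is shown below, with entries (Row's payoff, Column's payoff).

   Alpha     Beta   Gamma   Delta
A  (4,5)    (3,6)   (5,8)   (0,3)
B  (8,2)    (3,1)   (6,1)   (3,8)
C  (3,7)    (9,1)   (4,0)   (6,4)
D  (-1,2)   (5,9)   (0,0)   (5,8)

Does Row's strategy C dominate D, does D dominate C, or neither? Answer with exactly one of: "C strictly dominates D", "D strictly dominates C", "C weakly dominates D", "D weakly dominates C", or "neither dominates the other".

C strictly dominates D

Compare C to D across every action of Column: Alpha: 3>-1, Beta: 9>5, Gamma: 4>0, Delta: 6>5.
C gives a strictly higher payoff against every action of Column, so C strictly dominates D.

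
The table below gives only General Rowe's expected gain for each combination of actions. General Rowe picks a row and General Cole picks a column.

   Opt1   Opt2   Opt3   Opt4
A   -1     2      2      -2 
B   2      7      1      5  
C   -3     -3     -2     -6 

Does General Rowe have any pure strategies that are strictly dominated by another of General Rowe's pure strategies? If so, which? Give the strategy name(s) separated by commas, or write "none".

C

A: no other strategy beats it everywhere (B at Opt3 (2>1); C at Opt1 (-1>-3)).
Nothing dominates B: A at Opt1 (2>-1); C at Opt1 (2>-3).
C: dominated, since A does at least as well everywhere (Opt1: -1>-3, Opt2: 2>-3, Opt3: 2>-2, Opt4: -2>-6).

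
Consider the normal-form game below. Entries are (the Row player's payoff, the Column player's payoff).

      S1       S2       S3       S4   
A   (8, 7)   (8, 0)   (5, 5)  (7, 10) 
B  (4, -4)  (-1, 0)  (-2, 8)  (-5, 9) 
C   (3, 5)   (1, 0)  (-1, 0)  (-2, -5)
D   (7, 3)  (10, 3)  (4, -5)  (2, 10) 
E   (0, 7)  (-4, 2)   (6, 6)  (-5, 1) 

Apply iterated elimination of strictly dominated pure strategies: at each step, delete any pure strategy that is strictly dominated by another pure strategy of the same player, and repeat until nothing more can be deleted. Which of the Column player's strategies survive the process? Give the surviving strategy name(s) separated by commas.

S4

The Row player's strategy B is strictly dominated by A (S1: 8>4, S2: 8>-1, S3: 5>-2, S4: 7>-5) and is removed.
For the Row player, A strictly dominates C on the remaining columns (S1: 8>3, S2: 8>1, S3: 5>-1, S4: 7>-2); eliminate C.
Column S3 is eliminated: S1 beats it against every remaining row (A: 7>5, D: 3>-5, E: 7>6).
Row E is eliminated: A beats it against every remaining column (S1: 8>0, S2: 8>-4, S4: 7>-5).
Column S1 is eliminated: S4 beats it against every remaining row (A: 10>7, D: 10>3).
The Column player's strategy S2 is strictly dominated by S4 (A: 10>0, D: 10>3) and is removed.
The Row player's strategy D is strictly dominated by A (S4: 7>2) and is removed.
Among the remaining strategies, none is strictly dominated by another pure strategy of the same player, so the elimination stops.
Surviving strategies — the Row player: {A}; the Column player: {S4}.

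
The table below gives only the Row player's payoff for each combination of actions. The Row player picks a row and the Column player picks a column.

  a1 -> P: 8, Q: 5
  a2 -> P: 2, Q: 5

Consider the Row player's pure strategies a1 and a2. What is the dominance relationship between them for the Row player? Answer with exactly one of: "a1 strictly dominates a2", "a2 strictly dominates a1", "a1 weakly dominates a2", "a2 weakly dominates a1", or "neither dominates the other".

Compare a1 to a2 across each opponent action: P: 8>2, Q: 5=5.
a1 is at least as good everywhere and strictly better somewhere (tied only at Q), so a1 weakly but not strictly dominates a2.

a1 weakly dominates a2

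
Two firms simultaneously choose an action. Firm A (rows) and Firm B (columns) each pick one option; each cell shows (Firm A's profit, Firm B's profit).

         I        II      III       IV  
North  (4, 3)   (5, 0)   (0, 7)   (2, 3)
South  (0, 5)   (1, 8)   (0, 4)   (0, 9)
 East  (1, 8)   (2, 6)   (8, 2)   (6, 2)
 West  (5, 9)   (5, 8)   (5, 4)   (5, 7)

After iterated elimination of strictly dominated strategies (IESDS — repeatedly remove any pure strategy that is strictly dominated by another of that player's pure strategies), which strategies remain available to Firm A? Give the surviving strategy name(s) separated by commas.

West

Row South is eliminated: East beats it against every remaining column (I: 1>0, II: 2>1, III: 8>0, IV: 6>0).
Firm B's strategy II is strictly dominated by I (North: 3>0, East: 8>6, West: 9>8) and is removed.
For Firm A, West strictly dominates North on the remaining columns (I: 5>4, III: 5>0, IV: 5>2); eliminate North.
Firm B's strategy III is strictly dominated by I (East: 8>2, West: 9>4) and is removed.
Column IV is eliminated: I beats it against every remaining row (East: 8>2, West: 9>7).
For Firm A, West strictly dominates East on the remaining columns (I: 5>1); eliminate East.
Among the remaining strategies, none is strictly dominated by another pure strategy of the same player, so the elimination stops.
Surviving strategies — Firm A: {West}; Firm B: {I}.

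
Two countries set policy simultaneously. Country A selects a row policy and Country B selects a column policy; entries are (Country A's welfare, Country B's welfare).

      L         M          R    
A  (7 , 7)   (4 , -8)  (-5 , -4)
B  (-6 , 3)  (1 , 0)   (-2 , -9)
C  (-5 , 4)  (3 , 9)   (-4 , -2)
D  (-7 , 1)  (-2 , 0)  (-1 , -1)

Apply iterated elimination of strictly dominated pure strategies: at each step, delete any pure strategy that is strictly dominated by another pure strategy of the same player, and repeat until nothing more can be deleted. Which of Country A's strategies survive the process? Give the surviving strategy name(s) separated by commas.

A

For Country B, L strictly dominates R on the remaining rows (A: 7>-4, B: 3>-9, C: 4>-2, D: 1>-1); eliminate R.
For Country A, A strictly dominates B on the remaining columns (L: 7>-6, M: 4>1); eliminate B.
Country A's strategy C is strictly dominated by A (L: 7>-5, M: 4>3) and is removed.
Row D is eliminated: A beats it against every remaining column (L: 7>-7, M: 4>-2).
Column M is eliminated: L beats it against every remaining row (A: 7>-8).
Among the remaining strategies, none is strictly dominated by another pure strategy of the same player, so the elimination stops.
Surviving strategies — Country A: {A}; Country B: {L}.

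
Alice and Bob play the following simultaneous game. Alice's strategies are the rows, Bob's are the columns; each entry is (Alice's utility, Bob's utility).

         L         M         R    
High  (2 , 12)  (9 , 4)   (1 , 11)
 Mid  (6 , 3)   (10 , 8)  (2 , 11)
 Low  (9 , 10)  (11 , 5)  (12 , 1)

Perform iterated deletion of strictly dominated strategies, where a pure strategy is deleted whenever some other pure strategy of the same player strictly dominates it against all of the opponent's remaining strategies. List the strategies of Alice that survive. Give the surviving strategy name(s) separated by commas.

Row High is eliminated: Mid beats it against every remaining column (L: 6>2, M: 10>9, R: 2>1).
For Alice, Low strictly dominates Mid on the remaining columns (L: 9>6, M: 11>10, R: 12>2); eliminate Mid.
Column M is eliminated: L beats it against every remaining row (Low: 10>5).
For Bob, L strictly dominates R on the remaining rows (Low: 10>1); eliminate R.
Among the remaining strategies, none is strictly dominated by another pure strategy of the same player, so the elimination stops.
Surviving strategies — Alice: {Low}; Bob: {L}.

Low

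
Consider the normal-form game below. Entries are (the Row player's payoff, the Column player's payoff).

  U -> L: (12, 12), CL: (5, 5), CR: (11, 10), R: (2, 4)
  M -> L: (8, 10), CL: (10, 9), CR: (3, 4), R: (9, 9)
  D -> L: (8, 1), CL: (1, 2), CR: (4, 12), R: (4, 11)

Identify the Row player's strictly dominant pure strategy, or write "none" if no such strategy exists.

none

U fails to dominate M at CL (5<10).
M fails to dominate U at L (8<12).
D fails to dominate U at L (8<12).
No single strategy dominates all the others.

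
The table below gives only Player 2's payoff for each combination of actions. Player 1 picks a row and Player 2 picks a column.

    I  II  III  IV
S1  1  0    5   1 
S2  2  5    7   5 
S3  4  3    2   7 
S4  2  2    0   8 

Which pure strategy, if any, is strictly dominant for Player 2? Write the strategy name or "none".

I fails to dominate II at S2 (2<5).
II fails to dominate I at S1 (0<1).
III fails to dominate I at S3 (2<4).
IV fails to dominate I at S1 (1=1).
No single strategy dominates all the others.

none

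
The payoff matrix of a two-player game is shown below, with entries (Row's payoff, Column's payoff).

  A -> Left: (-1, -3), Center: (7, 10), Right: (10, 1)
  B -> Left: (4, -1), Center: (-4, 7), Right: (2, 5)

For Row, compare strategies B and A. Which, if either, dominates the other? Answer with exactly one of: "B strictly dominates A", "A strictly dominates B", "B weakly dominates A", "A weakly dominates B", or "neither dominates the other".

neither dominates the other

Compare B to A across each choice by Column: Left: 4>-1, Center: -4<7, Right: 2<10.
B does better at Left but worse at Center, Right; neither strategy dominates the other.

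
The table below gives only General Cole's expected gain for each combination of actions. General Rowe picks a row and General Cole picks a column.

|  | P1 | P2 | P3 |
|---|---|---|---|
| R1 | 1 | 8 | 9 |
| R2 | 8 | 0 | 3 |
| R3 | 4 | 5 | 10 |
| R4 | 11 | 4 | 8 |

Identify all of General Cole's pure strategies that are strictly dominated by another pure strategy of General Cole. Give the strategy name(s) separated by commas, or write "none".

P2

P1 is not dominated — it holds its own against P2 at R2 (8>0); P3 at R2 (8>3).
P2 is strictly dominated by P3 (R1: 9>8, R2: 3>0, R3: 10>5, R4: 8>4).
P3 is not dominated — it holds its own against P1 at R1 (9>1); P2 at R1 (9>8).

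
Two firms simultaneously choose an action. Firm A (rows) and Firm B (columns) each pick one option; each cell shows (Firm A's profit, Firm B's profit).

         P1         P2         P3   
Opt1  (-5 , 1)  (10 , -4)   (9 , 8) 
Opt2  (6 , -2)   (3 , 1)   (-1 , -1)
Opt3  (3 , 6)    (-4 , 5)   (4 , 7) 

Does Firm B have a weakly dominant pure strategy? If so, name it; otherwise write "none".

P1 fails to dominate P2 at Opt2 (-2<1).
P2 fails to dominate P1 at Opt1 (-4<1).
P3 fails to dominate P2 at Opt2 (-1<1).
No single strategy dominates all the others.

none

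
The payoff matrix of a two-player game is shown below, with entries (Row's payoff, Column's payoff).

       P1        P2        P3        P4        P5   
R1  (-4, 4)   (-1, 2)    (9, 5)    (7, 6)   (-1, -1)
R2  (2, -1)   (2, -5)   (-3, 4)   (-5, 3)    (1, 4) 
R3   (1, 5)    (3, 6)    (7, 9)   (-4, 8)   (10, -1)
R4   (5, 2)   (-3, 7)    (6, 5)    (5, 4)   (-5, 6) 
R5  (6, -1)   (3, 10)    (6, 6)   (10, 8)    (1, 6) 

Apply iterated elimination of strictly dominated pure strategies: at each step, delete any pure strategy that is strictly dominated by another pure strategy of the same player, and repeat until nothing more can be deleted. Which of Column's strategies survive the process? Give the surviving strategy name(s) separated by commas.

Column P1 is eliminated: P3 beats it against every remaining row (R1: 5>4, R2: 4>-1, R3: 9>5, R4: 5>2, R5: 6>-1).
Row's strategy R2 is strictly dominated by R3 (P2: 3>2, P3: 7>-3, P4: -4>-5, P5: 10>1) and is removed.
Row R4 is eliminated: R1 beats it against every remaining column (P2: -1>-3, P3: 9>6, P4: 7>5, P5: -1>-5).
Column's strategy P5 is strictly dominated by P2 (R1: 2>-1, R3: 6>-1, R5: 10>6) and is removed.
Among the remaining strategies, none is strictly dominated by another pure strategy of the same player, so the elimination stops.
Surviving strategies — Row: {R1, R3, R5}; Column: {P2, P3, P4}.

P2, P3, P4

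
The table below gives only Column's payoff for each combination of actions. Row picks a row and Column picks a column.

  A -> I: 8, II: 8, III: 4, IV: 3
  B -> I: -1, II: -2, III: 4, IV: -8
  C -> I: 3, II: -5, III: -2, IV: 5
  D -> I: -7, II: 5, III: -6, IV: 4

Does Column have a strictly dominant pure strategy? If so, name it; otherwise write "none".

I fails to dominate II at A (8=8).
II fails to dominate I at A (8=8).
III fails to dominate I at A (4<8).
IV fails to dominate I at A (3<8).
No single strategy dominates all the others.

none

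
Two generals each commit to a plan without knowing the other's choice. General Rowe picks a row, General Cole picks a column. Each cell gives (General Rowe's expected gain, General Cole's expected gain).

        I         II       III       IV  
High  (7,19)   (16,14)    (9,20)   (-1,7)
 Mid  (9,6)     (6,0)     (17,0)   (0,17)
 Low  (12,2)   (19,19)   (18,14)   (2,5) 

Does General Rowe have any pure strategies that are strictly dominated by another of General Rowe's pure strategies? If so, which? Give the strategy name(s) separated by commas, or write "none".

High, Mid

Low strictly dominates High — I: 12>7, II: 19>16, III: 18>9, IV: 2>-1.
Mid: dominated, since Low does at least as well everywhere (I: 12>9, II: 19>6, III: 18>17, IV: 2>0).
Low: no other strategy beats it everywhere (High at I (12>7); Mid at I (12>9)).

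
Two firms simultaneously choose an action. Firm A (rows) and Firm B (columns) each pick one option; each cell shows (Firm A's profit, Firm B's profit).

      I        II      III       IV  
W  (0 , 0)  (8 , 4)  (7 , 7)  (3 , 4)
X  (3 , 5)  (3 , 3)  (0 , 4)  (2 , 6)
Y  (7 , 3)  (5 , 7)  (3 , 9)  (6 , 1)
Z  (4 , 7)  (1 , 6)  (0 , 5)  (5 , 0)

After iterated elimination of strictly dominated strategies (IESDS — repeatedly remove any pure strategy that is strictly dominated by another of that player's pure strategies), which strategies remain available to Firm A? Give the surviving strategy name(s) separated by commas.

Row X is eliminated: Y beats it against every remaining column (I: 7>3, II: 5>3, III: 3>0, IV: 6>2).
Row Z is eliminated: Y beats it against every remaining column (I: 7>4, II: 5>1, III: 3>0, IV: 6>5).
Firm B's strategy I is strictly dominated by II (W: 4>0, Y: 7>3) and is removed.
Firm B's strategy II is strictly dominated by III (W: 7>4, Y: 9>7) and is removed.
Column IV is eliminated: III beats it against every remaining row (W: 7>4, Y: 9>1).
Row Y is eliminated: W beats it against every remaining column (III: 7>3).
Among the remaining strategies, none is strictly dominated by another pure strategy of the same player, so the elimination stops.
Surviving strategies — Firm A: {W}; Firm B: {III}.

W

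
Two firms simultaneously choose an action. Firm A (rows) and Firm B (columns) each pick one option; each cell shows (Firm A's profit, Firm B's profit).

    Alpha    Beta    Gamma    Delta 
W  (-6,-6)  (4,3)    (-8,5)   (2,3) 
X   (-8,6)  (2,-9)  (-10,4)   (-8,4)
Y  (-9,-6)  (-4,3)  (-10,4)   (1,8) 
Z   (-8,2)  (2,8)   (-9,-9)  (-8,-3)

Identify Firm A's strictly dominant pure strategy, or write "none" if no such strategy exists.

W vs X: Alpha: -6>-8, Beta: 4>2, Gamma: -8>-10, Delta: 2>-8.
W vs Y: Alpha: -6>-9, Beta: 4>-4, Gamma: -8>-10, Delta: 2>1.
W vs Z: Alpha: -6>-8, Beta: 4>2, Gamma: -8>-9, Delta: 2>-8.
W strictly beats every other strategy against every opponent action, so it is strictly dominant.

W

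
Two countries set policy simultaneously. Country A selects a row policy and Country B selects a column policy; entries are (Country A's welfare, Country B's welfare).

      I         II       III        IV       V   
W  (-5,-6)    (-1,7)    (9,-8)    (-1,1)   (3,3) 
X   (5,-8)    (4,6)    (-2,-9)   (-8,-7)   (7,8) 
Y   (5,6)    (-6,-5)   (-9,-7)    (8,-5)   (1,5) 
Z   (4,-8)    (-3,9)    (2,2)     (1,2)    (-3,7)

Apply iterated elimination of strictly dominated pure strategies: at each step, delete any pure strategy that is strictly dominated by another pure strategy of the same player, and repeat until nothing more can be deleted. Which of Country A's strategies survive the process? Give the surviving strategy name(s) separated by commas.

Country B's strategy III is strictly dominated by II (W: 7>-8, X: 6>-9, Y: -5>-7, Z: 9>2) and is removed.
Country B's strategy IV is strictly dominated by V (W: 3>1, X: 8>-7, Y: 5>-5, Z: 7>2) and is removed.
For Country A, X strictly dominates W on the remaining columns (I: 5>-5, II: 4>-1, V: 7>3); eliminate W.
For Country A, X strictly dominates Z on the remaining columns (I: 5>4, II: 4>-3, V: 7>-3); eliminate Z.
For Country B, V strictly dominates II on the remaining rows (X: 8>6, Y: 5>-5); eliminate II.
Among the remaining strategies, none is strictly dominated by another pure strategy of the same player, so the elimination stops.
Surviving strategies — Country A: {X, Y}; Country B: {I, V}.

X, Y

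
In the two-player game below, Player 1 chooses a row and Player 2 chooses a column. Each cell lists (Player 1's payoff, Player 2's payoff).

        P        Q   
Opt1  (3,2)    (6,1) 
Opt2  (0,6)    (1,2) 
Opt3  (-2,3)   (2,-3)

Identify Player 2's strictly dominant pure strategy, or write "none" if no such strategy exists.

P vs Q: Opt1: 2>1, Opt2: 6>2, Opt3: 3>-3.
P strictly beats every other strategy against every opponent action, so it is strictly dominant.

P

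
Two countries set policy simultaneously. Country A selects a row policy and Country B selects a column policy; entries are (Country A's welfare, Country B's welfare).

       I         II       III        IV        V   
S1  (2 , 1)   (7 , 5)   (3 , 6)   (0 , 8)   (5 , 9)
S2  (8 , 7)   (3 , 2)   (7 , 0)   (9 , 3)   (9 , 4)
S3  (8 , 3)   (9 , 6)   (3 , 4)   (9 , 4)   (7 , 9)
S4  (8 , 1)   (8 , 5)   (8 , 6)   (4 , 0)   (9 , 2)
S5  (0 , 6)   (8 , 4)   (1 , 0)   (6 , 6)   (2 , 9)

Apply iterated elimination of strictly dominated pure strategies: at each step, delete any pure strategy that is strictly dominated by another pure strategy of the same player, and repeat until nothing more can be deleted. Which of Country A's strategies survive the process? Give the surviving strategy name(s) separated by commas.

S2, S3, S4

Country A's strategy S1 is strictly dominated by S4 (I: 8>2, II: 8>7, III: 8>3, IV: 4>0, V: 9>5) and is removed.
Country A's strategy S5 is strictly dominated by S3 (I: 8>0, II: 9>8, III: 3>1, IV: 9>6, V: 7>2) and is removed.
For Country B, V strictly dominates IV on the remaining rows (S2: 4>3, S3: 9>4, S4: 2>0); eliminate IV.
Among the remaining strategies, none is strictly dominated by another pure strategy of the same player, so the elimination stops.
Surviving strategies — Country A: {S2, S3, S4}; Country B: {I, II, III, V}.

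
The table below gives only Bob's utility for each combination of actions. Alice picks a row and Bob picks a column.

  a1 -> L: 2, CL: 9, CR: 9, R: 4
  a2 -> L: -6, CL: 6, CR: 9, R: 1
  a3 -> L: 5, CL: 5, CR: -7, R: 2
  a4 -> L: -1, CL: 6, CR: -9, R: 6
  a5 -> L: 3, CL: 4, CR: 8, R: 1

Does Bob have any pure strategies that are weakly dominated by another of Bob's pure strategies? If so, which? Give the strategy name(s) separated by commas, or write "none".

L, R

L: dominated, since CL does at least as well everywhere (a1: 9>2, a2: 6>-6, a3: 5=5, a4: 6>-1, a5: 4>3).
CL is not dominated — it holds its own against L at a1 (9>2); CR at a3 (5>-7); R at a1 (9>4).
CR is not dominated — it holds its own against L at a1 (9>2); CL at a2 (9>6); R at a1 (9>4).
CL weakly dominates R — a1: 9>4, a2: 6>1, a3: 5>2, a4: 6=6, a5: 4>1.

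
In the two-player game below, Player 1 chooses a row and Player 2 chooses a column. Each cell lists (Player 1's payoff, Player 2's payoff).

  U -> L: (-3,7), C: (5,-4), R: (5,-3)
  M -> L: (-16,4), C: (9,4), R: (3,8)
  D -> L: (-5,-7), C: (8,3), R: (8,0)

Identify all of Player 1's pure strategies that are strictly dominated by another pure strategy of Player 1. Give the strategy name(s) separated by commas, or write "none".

none

U is not dominated — it holds its own against M at L (-3>-16); D at L (-3>-5).
Nothing dominates M: U at C (9>5); D at C (9>8).
D: no other strategy beats it everywhere (U at C (8>5); M at L (-5>-16)).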